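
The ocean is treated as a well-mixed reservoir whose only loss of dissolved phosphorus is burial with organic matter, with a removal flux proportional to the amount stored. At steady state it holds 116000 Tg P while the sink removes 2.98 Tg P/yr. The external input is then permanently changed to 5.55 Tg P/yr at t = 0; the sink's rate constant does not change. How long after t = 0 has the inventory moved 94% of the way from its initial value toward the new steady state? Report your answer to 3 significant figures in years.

τ = M₀/F₀ = 116000/2.98 = 38930 yr.
The remaining gap fraction is e^(−t/τ); 94% covered ⇒ e^(−t/τ) = 0.0600.
t = −τ ln(0.0600) = 38930 × 2.813 = 109500 yr.

110000 yr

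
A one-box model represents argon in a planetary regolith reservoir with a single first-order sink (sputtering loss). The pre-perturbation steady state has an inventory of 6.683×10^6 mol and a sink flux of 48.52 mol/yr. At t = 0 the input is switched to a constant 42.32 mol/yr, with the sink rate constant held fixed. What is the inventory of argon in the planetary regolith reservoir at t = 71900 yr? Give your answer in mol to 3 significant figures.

6.34×10^6 mol

Residence time τ = M₀/F₀ = 137700 yr. The eventual steady state is M_∞ = M₀·(F₁/F₀) = 6.683×10^6 × 42.32/48.52 = 5.8290×10^6 mol.
The anomaly ΔM(t) = M(t) − M_∞ decays as ΔM₀·e^(−t/τ) with ΔM₀ = 6.683×10^6 − 5.8290×10^6 = 854000 mol.
At t = 71900 yr, e^(−t/τ) = e^(−0.5220) = 0.5933, so ΔM = 506700 mol and M = 5.8290×10^6 + 506700 = 6.3357×10^6 mol.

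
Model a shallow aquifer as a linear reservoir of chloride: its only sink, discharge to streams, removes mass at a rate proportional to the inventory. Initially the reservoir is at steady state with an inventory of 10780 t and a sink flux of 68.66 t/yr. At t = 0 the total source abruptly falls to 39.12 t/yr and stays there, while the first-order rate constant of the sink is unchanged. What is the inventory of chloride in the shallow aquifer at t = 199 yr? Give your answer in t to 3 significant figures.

The sink rate constant is k = F₀/M₀ = 68.66/10780 = 0.006369 yr⁻¹.
Solving dM/dt = F₁ − kM with M(0) = M₀ gives M(t) = F₁/k + (M₀ − F₁/k)·e^(−kt).
F₁/k = 39.12/0.006369 = 6142.1 t; kt = 0.006369 × 199 = 1.267, e^(−kt) = 0.2815.
M(199) = 6142.1 + (10780 − 6142.1) × 0.2815 = 6142.1 + 1306 = 7447.8 t.

7450 t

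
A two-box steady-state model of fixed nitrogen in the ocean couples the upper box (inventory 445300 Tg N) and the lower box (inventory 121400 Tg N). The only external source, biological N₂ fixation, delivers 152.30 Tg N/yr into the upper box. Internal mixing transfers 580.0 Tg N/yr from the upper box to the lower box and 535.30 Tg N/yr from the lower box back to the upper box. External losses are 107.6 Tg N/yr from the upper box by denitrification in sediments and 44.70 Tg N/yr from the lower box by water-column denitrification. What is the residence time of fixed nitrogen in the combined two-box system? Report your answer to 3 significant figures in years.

3720 yr

For the system as a whole, the A↔B exchange is internal and contributes nothing to the throughput; only the external sinks remove mass.
M_total = 445300 + 121400 = 566700 Tg N.
ΣF_external_out = 107.6 + 44.70 = 152.30 Tg N/yr.
τ = M_total / ΣF_ext = 566700 / 152.30 = 3721 yr.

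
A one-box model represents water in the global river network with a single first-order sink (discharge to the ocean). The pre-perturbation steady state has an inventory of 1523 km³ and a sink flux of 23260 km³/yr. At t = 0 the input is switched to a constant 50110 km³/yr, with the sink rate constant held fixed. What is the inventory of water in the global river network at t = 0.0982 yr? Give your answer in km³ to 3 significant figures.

Residence time τ = M₀/F₀ = 0.06548 yr. The eventual steady state is M_∞ = M₀·(F₁/F₀) = 1523 × 50110/23260 = 3281.1 km³.
The anomaly ΔM(t) = M(t) − M_∞ decays as ΔM₀·e^(−t/τ) with ΔM₀ = 1523 − 3281.1 = −1758 km³.
At t = 0.0982 yr, e^(−t/τ) = e^(−1.500) = 0.2232, so ΔM = −392.4 km³ and M = 3281.1 − 392.4 = 2888.7 km³.

2890 km³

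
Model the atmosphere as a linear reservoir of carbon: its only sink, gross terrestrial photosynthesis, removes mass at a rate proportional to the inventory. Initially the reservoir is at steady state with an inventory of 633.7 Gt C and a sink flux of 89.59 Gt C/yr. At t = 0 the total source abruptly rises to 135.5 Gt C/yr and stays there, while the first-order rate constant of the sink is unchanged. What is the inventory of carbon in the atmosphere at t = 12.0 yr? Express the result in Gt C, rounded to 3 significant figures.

τ = M₀/F₀ = 633.7/89.59 = 7.073 yr; rate constant k = 1/τ.
New steady state M_∞ = F₁/k = F₁·τ = 135.5 × 7.073 = 958.44 Gt C.
M(t) = M_∞ + (M₀ − M_∞)·e^(−t/τ); t/τ = 12.0/7.073 = 1.697, so e^(−t/τ) = 0.1833.
M(t) = 958.44 − 324.7 × 0.1833 = 898.91 Gt C.

899 Gt C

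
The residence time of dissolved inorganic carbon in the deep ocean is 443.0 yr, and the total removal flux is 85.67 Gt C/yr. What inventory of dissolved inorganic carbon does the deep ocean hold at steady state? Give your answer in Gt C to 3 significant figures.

τ = M/F ⇒ M = τ × F = 443.0 × 85.67 = 37950 Gt C.

38000 Gt C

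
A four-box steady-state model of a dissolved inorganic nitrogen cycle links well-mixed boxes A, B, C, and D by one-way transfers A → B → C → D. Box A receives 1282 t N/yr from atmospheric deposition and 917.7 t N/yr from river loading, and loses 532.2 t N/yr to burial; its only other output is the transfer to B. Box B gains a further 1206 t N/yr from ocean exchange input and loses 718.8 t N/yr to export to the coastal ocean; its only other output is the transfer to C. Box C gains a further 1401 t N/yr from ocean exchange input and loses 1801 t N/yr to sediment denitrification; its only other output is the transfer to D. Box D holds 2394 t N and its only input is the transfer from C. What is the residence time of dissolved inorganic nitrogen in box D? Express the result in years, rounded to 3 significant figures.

Box A: F(A→B) = (1282 + 917.7) − 532.2 = 1667.5 t N/yr.
Box B: F(B→C) = (1667.5 + 1206) − 718.8 = 2154.7 t N/yr.
Box C: F(C→D) = (2154.7 + 1401) − 1801 = 1754.7 t N/yr.
Box D throughput = its input = 1754.7 t N/yr; τ = 2394 / 1754.7 = 1.364 yr.

1.36 yr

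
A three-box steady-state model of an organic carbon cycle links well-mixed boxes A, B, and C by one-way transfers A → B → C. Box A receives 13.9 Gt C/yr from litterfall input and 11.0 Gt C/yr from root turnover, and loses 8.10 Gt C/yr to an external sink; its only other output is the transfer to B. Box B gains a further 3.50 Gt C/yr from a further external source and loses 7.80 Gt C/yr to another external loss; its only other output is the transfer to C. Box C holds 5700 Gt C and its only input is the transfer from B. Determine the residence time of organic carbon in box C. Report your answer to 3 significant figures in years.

Box A: F(A→B) = (13.9 + 11.0) − 8.10 = 16.800 Gt C/yr.
Box B: F(B→C) = (16.800 + 3.50) − 7.80 = 12.500 Gt C/yr.
Box C throughput = its input = 12.500 Gt C/yr; τ = 5700 / 12.500 = 456.0 yr.

456 yr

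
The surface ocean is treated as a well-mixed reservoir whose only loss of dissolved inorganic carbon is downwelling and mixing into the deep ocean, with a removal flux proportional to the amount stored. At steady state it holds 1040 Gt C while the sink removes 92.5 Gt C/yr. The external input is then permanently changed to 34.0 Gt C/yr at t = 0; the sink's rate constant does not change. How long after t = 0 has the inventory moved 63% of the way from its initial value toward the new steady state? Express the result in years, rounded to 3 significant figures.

11.2 yr

τ = M₀/F₀ = 1040/92.5 = 11.24 yr.
The remaining gap fraction is e^(−t/τ); 63% covered ⇒ e^(−t/τ) = 0.370.
t = −τ ln(0.370) = 11.24 × 0.9943 = 11.18 yr.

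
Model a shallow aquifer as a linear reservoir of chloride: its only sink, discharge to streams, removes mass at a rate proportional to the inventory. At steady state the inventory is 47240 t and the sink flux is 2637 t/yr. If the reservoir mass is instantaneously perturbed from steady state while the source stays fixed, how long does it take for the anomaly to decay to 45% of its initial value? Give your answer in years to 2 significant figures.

14 yr

For a linear reservoir the anomaly decays as exp(−t/τ) with τ = M/F = 47240/2637 = 17.91 yr.
exp(−t/τ) = 0.45 ⇒ t = −τ ln(0.45) = 17.91 × 0.7985 = 14.30 yr.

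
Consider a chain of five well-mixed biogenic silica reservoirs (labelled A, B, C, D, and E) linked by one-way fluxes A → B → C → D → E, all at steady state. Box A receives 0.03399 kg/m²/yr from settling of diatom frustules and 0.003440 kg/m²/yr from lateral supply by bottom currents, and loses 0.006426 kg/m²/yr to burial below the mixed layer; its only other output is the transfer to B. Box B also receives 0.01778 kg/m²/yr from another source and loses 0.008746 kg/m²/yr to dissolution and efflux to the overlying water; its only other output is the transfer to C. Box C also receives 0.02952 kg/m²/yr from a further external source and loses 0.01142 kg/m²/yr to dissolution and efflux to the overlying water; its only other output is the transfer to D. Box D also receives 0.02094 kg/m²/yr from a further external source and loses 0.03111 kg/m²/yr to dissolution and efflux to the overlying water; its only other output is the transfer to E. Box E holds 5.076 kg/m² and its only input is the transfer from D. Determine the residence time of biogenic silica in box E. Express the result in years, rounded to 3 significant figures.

Box A: F(A→B) = (0.03399 + 0.003440) − 0.006426 = 0.031004 kg/m²/yr.
Box B: F(B→C) = (0.031004 + 0.01778) − 0.008746 = 0.040038 kg/m²/yr.
Box C: F(C→D) = (0.040038 + 0.02952) − 0.01142 = 0.058138 kg/m²/yr.
Box D: F(D→E) = (0.058138 + 0.02094) − 0.03111 = 0.047968 kg/m²/yr.
Box E throughput = its input = 0.047968 kg/m²/yr; τ = 5.076 / 0.047968 = 105.8 yr.

106 yr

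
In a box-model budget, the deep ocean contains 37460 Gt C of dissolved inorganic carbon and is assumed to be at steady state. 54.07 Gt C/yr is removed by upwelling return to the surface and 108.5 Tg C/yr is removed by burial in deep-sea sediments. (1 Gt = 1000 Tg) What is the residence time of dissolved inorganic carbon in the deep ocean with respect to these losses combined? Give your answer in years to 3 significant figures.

691 yr

Convert the burial in deep-sea sediments flux: 108.5 Tg C/yr = 0.1085 Gt C/yr.
Total removal = 54.07 + 0.1085 = 54.178 Gt C/yr.
τ = M / ΣF_out = 37460 / 54.178 = 691.4 yr.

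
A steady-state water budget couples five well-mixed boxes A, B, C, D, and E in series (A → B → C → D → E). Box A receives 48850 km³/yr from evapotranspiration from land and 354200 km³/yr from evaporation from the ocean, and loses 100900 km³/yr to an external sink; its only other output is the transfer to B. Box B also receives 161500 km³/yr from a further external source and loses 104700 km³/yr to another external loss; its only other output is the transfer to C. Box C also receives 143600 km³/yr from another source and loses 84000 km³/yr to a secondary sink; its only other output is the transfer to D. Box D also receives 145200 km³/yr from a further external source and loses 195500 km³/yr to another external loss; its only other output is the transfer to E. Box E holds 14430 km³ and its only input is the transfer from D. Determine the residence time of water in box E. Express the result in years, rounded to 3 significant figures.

Box A: F(A→B) = (48850 + 354200) − 100900 = 302150 km³/yr.
Box B: F(B→C) = (302150 + 161500) − 104700 = 358950 km³/yr.
Box C: F(C→D) = (358950 + 143600) − 84000 = 418550 km³/yr.
Box D: F(D→E) = (418550 + 145200) − 195500 = 368250 km³/yr.
Box E throughput = its input = 368250 km³/yr; τ = 14430 / 368250 = 0.03919 yr.

0.0392 yr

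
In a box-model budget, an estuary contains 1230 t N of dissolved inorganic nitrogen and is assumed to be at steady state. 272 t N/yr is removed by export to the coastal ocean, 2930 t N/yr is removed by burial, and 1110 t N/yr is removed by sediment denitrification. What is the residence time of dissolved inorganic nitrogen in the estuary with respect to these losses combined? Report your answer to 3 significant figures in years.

Total removal = 272.0 + 2930 + 1110 = 4312.0 t N/yr.
τ = M / ΣF_out = 1230 / 4312.0 = 0.2853 yr.

0.285 yr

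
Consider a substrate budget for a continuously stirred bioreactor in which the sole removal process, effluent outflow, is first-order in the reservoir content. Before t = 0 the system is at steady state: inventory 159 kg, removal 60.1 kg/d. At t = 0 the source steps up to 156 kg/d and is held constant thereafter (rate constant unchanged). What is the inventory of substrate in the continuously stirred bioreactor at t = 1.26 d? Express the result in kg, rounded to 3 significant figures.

Residence time τ = M₀/F₀ = 2.646 d. The eventual steady state is M_∞ = M₀·(F₁/F₀) = 159 × 156/60.1 = 412.71 kg.
The anomaly ΔM(t) = M(t) − M_∞ decays as ΔM₀·e^(−t/τ) with ΔM₀ = 159 − 412.71 = −253.7 kg.
At t = 1.26 d, e^(−t/τ) = e^(−0.4763) = 0.6211, so ΔM = −157.6 kg and M = 412.71 − 157.6 = 255.13 kg.

255 kg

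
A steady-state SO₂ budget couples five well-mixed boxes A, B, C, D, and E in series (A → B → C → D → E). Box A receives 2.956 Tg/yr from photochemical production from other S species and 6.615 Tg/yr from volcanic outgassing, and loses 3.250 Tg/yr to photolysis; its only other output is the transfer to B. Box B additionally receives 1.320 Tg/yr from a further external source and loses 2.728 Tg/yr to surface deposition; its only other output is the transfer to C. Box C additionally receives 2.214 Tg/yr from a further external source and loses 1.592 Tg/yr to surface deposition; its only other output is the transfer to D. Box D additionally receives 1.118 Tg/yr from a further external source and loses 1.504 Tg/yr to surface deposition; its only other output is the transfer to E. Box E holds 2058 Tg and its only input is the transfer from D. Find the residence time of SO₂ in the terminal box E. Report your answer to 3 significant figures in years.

400 yr

Box A: F(A→B) = (2.956 + 6.615) − 3.250 = 6.3210 Tg/yr.
Box B: F(B→C) = (6.3210 + 1.320) − 2.728 = 4.9130 Tg/yr.
Box C: F(C→D) = (4.9130 + 2.214) − 1.592 = 5.5350 Tg/yr.
Box D: F(D→E) = (5.5350 + 1.118) − 1.504 = 5.1490 Tg/yr.
Box E throughput = its input = 5.1490 Tg/yr; τ = 2058 / 5.1490 = 399.7 yr.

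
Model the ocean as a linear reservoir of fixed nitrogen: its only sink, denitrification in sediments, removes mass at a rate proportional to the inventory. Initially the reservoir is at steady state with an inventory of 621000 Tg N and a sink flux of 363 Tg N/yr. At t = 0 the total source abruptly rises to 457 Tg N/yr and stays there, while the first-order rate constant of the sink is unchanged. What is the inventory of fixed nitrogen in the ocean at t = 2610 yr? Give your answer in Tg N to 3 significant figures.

747000 Tg N

τ = M₀/F₀ = 621000/363 = 1711 yr; rate constant k = 1/τ.
New steady state M_∞ = F₁/k = F₁·τ = 457 × 1711 = 781810 Tg N.
M(t) = M_∞ + (M₀ − M_∞)·e^(−t/τ); t/τ = 2610/1711 = 1.526, so e^(−t/τ) = 0.2175.
M(t) = 781810 − 160800 × 0.2175 = 746840 Tg N.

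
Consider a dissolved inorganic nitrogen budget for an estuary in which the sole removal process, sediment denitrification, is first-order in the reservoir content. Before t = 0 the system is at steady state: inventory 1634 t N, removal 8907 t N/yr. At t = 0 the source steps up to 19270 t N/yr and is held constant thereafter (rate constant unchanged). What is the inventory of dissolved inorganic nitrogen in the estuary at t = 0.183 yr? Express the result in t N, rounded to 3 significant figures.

Residence time τ = M₀/F₀ = 0.1835 yr. The eventual steady state is M_∞ = M₀·(F₁/F₀) = 1634 × 19270/8907 = 3535.1 t N.
The anomaly ΔM(t) = M(t) − M_∞ decays as ΔM₀·e^(−t/τ) with ΔM₀ = 1634 − 3535.1 = −1901 t N.
At t = 0.183 yr, e^(−t/τ) = e^(−0.9975) = 0.3688, so ΔM = −701.1 t N and M = 3535.1 − 701.1 = 2834.0 t N.

2830 t N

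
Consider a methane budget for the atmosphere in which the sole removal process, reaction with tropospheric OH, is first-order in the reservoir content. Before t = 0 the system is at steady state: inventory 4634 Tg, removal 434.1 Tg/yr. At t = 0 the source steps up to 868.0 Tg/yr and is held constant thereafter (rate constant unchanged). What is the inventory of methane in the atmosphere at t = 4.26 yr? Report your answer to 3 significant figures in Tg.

6160 Tg

Residence time τ = M₀/F₀ = 10.67 yr. The eventual steady state is M_∞ = M₀·(F₁/F₀) = 4634 × 868.0/434.1 = 9265.9 Tg.
The anomaly ΔM(t) = M(t) − M_∞ decays as ΔM₀·e^(−t/τ) with ΔM₀ = 4634 − 9265.9 = −4632 Tg.
At t = 4.26 yr, e^(−t/τ) = e^(−0.3991) = 0.6709, so ΔM = −3108 Tg and M = 9265.9 − 3108 = 6158.1 Tg.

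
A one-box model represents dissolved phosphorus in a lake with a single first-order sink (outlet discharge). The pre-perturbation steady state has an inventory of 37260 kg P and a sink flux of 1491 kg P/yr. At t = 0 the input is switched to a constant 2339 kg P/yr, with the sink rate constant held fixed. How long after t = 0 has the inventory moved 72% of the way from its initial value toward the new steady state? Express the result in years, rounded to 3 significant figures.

τ = M₀/F₀ = 37260/1491 = 24.99 yr.
The remaining gap fraction is e^(−t/τ); 72% covered ⇒ e^(−t/τ) = 0.280.
t = −τ ln(0.280) = 24.99 × 1.273 = 31.81 yr.

31.8 yr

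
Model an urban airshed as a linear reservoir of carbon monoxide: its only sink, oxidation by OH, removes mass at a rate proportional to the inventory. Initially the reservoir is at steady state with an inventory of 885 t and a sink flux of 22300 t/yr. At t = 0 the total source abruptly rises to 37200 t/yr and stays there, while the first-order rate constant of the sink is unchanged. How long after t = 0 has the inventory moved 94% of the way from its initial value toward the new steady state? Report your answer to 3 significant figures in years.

τ = M₀/F₀ = 885/22300 = 0.03969 yr.
The remaining gap fraction is e^(−t/τ); 94% covered ⇒ e^(−t/τ) = 0.0600.
t = −τ ln(0.0600) = 0.03969 × 2.813 = 0.1117 yr.

0.112 yr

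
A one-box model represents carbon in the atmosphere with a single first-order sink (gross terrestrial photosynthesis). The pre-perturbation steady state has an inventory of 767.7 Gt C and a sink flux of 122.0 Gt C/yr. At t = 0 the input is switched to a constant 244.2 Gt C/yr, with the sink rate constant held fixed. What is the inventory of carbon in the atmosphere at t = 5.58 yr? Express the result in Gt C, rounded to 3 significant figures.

Residence time τ = M₀/F₀ = 6.293 yr. The eventual steady state is M_∞ = M₀·(F₁/F₀) = 767.7 × 244.2/122.0 = 1536.7 Gt C.
The anomaly ΔM(t) = M(t) − M_∞ decays as ΔM₀·e^(−t/τ) with ΔM₀ = 767.7 − 1536.7 = −769.0 Gt C.
At t = 5.58 yr, e^(−t/τ) = e^(−0.8868) = 0.4120, so ΔM = −316.8 Gt C and M = 1536.7 − 316.8 = 1219.9 Gt C.

1220 Gt C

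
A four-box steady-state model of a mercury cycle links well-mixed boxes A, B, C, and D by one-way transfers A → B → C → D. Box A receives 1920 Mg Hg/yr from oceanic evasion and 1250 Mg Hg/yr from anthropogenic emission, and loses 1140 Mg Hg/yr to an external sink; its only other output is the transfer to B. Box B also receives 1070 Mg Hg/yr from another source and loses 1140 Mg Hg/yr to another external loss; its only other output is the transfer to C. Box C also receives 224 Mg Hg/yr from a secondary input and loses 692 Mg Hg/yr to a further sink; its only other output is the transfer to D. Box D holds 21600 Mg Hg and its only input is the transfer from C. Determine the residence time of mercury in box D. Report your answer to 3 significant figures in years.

Box A: F(A→B) = (1920 + 1250) − 1140 = 2030.0 Mg Hg/yr.
Box B: F(B→C) = (2030.0 + 1070) − 1140 = 1960.0 Mg Hg/yr.
Box C: F(C→D) = (1960.0 + 224) − 692 = 1492.0 Mg Hg/yr.
Box D throughput = its input = 1492.0 Mg Hg/yr; τ = 21600 / 1492.0 = 14.48 yr.

14.5 yr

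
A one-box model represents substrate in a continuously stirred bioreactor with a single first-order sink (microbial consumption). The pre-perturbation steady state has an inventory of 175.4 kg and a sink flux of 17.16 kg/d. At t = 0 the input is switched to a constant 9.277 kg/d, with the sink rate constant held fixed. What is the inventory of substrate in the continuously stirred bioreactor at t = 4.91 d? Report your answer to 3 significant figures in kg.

145 kg

Residence time τ = M₀/F₀ = 10.22 d. The eventual steady state is M_∞ = M₀·(F₁/F₀) = 175.4 × 9.277/17.16 = 94.824 kg.
The anomaly ΔM(t) = M(t) − M_∞ decays as ΔM₀·e^(−t/τ) with ΔM₀ = 175.4 − 94.824 = 80.58 kg.
At t = 4.91 d, e^(−t/τ) = e^(−0.4804) = 0.6186, so ΔM = 49.84 kg and M = 94.824 + 49.84 = 144.67 kg.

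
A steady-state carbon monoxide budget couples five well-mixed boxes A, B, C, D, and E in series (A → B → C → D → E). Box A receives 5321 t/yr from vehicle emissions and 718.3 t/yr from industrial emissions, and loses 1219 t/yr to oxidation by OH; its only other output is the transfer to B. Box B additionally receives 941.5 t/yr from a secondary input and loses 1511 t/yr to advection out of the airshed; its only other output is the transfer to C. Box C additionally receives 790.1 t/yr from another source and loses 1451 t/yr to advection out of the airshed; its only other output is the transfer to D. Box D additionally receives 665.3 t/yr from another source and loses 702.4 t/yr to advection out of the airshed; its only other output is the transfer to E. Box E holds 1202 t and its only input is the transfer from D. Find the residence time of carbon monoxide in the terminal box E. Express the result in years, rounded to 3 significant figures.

0.338 yr

Box A: F(A→B) = (5321 + 718.3) − 1219 = 4820.3 t/yr.
Box B: F(B→C) = (4820.3 + 941.5) − 1511 = 4250.8 t/yr.
Box C: F(C→D) = (4250.8 + 790.1) − 1451 = 3589.9 t/yr.
Box D: F(D→E) = (3589.9 + 665.3) − 702.4 = 3552.8 t/yr.
Box E throughput = its input = 3552.8 t/yr; τ = 1202 / 3552.8 = 0.3383 yr.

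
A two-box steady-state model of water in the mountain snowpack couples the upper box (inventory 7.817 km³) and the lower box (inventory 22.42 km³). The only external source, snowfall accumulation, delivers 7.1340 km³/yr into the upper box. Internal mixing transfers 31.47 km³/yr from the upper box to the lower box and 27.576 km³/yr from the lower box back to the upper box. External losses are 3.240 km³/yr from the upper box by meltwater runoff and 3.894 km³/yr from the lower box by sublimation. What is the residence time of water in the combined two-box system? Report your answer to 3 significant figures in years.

4.24 yr

Treat the two boxes together as one reservoir: the mixing fluxes between them are internal recycling, so τ = ΣM / Σ(external losses).
M_total = 7.817 + 22.42 = 30.237 km³.
ΣF_external_out = 3.240 + 3.894 = 7.1340 km³/yr.
τ = M_total / ΣF_ext = 30.237 / 7.1340 = 4.238 yr.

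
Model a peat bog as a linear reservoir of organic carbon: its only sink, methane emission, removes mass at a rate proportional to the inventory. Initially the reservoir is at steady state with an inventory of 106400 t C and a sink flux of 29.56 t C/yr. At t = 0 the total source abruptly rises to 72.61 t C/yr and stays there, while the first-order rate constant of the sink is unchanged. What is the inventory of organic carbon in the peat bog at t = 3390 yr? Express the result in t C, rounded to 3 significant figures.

The sink rate constant is k = F₀/M₀ = 29.56/106400 = 0.0002778 yr⁻¹.
Solving dM/dt = F₁ − kM with M(0) = M₀ gives M(t) = F₁/k + (M₀ − F₁/k)·e^(−kt).
F₁/k = 72.61/0.0002778 = 261360 t C; kt = 0.0002778 × 3390 = 0.9418, e^(−kt) = 0.3899.
M(3390) = 261360 + (106400 − 261360) × 0.3899 = 261360 − 60420 = 200940 t C.

201000 t C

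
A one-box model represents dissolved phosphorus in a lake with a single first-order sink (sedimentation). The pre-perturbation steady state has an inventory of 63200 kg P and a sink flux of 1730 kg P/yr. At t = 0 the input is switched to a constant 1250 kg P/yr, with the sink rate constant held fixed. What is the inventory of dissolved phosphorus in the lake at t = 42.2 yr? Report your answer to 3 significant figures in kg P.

51200 kg P

The sink rate constant is k = F₀/M₀ = 1730/63200 = 0.02737 yr⁻¹.
Solving dM/dt = F₁ − kM with M(0) = M₀ gives M(t) = F₁/k + (M₀ − F₁/k)·e^(−kt).
F₁/k = 1250/0.02737 = 45665 kg P; kt = 0.02737 × 42.2 = 1.155, e^(−kt) = 0.3150.
M(42.2) = 45665 + (63200 − 45665) × 0.3150 = 45665 + 5524 = 51188 kg P.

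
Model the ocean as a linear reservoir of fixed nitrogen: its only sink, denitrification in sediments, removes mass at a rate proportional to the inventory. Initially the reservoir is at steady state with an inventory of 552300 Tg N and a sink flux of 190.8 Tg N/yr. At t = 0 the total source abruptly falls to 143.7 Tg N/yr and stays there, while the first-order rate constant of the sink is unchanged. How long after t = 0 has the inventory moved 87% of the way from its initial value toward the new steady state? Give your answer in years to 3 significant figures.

τ = M₀/F₀ = 552300/190.8 = 2895 yr.
The remaining gap fraction is e^(−t/τ); 87% covered ⇒ e^(−t/τ) = 0.130.
t = −τ ln(0.130) = 2895 × 2.040 = 5906 yr.

5910 yr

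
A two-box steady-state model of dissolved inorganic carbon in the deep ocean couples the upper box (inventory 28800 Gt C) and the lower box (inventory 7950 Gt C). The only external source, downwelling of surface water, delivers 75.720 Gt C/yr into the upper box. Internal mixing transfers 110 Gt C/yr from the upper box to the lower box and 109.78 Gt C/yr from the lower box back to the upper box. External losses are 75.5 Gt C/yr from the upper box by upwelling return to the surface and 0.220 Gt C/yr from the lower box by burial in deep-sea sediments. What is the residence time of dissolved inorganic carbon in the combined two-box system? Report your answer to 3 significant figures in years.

Residence time in the combined system uses the total inventory and the total *external* removal — internal exchanges between the two boxes cancel.
M_total = 28800 + 7950 = 36750 Gt C.
ΣF_external_out = 75.5 + 0.220 = 75.720 Gt C/yr.
τ = M_total / ΣF_ext = 36750 / 75.720 = 485.3 yr.

485 yr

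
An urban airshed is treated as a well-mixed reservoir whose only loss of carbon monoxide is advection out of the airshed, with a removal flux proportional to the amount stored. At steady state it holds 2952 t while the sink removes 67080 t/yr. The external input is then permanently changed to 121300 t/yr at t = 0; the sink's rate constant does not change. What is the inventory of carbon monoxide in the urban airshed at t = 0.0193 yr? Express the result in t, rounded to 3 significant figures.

Residence time τ = M₀/F₀ = 0.04401 yr. The eventual steady state is M_∞ = M₀·(F₁/F₀) = 2952 × 121300/67080 = 5338.1 t.
The anomaly ΔM(t) = M(t) − M_∞ decays as ΔM₀·e^(−t/τ) with ΔM₀ = 2952 − 5338.1 = −2386 t.
At t = 0.0193 yr, e^(−t/τ) = e^(−0.4386) = 0.6450, so ΔM = −1539 t and M = 5338.1 − 1539 = 3799.1 t.

3800 t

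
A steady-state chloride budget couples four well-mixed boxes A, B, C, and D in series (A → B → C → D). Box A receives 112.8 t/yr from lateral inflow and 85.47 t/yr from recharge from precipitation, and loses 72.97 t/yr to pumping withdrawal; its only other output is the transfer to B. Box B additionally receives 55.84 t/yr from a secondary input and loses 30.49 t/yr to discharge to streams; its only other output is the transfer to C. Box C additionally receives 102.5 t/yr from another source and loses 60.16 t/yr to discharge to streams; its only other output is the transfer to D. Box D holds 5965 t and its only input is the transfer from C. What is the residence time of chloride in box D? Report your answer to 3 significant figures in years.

Box A: F(A→B) = (112.8 + 85.47) − 72.97 = 125.30 t/yr.
Box B: F(B→C) = (125.30 + 55.84) − 30.49 = 150.65 t/yr.
Box C: F(C→D) = (150.65 + 102.5) − 60.16 = 192.99 t/yr.
Box D throughput = its input = 192.99 t/yr; τ = 5965 / 192.99 = 30.91 yr.

30.9 yr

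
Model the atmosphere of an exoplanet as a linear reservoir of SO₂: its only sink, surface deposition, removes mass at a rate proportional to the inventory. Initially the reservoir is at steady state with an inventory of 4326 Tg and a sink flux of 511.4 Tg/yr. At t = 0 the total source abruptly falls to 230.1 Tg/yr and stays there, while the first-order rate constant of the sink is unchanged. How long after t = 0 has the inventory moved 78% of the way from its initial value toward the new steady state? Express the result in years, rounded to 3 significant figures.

τ = M₀/F₀ = 4326/511.4 = 8.459 yr.
The remaining gap fraction is e^(−t/τ); 78% covered ⇒ e^(−t/τ) = 0.220.
t = −τ ln(0.220) = 8.459 × 1.514 = 12.81 yr.

12.8 yr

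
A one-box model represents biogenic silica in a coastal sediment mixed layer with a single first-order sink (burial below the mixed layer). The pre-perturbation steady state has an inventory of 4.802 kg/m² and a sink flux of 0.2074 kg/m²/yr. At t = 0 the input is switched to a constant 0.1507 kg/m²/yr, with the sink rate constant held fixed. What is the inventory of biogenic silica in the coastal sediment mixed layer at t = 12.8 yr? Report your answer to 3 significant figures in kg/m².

τ = M₀/F₀ = 4.802/0.2074 = 23.15 yr; rate constant k = 1/τ.
New steady state M_∞ = F₁/k = F₁·τ = 0.1507 × 23.15 = 3.4892 kg/m².
M(t) = M_∞ + (M₀ − M_∞)·e^(−t/τ); t/τ = 12.8/23.15 = 0.5528, so e^(−t/τ) = 0.5753.
M(t) = 3.4892 + 1.313 × 0.5753 = 4.2445 kg/m².

4.24 kg/m²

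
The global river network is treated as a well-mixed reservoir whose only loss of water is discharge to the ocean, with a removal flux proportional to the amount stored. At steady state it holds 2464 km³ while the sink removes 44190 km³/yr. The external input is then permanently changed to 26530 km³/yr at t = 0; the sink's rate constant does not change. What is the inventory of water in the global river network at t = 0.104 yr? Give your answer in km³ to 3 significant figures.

1630 km³

The sink rate constant is k = F₀/M₀ = 44190/2464 = 17.93 yr⁻¹.
Solving dM/dt = F₁ − kM with M(0) = M₀ gives M(t) = F₁/k + (M₀ − F₁/k)·e^(−kt).
F₁/k = 26530/17.93 = 1479.3 km³; kt = 17.93 × 0.104 = 1.865, e^(−kt) = 0.1549.
M(0.104) = 1479.3 + (2464 − 1479.3) × 0.1549 = 1479.3 + 152.5 = 1631.8 km³.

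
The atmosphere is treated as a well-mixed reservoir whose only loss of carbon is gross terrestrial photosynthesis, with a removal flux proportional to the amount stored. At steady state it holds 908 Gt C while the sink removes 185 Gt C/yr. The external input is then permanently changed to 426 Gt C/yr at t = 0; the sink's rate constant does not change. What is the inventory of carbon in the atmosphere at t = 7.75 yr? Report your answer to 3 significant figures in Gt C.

The sink rate constant is k = F₀/M₀ = 185/908 = 0.2037 yr⁻¹.
Solving dM/dt = F₁ − kM with M(0) = M₀ gives M(t) = F₁/k + (M₀ − F₁/k)·e^(−kt).
F₁/k = 426/0.2037 = 2090.9 Gt C; kt = 0.2037 × 7.75 = 1.579, e^(−kt) = 0.2062.
M(7.75) = 2090.9 + (908 − 2090.9) × 0.2062 = 2090.9 − 243.9 = 1847.0 Gt C.

1850 Gt C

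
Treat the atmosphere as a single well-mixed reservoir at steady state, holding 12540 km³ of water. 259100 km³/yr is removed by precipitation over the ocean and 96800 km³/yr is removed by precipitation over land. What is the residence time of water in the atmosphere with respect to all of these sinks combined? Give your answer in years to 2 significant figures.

0.035 yr

Total removal flux = 259100 + 96800 = 355900 km³/yr.
τ = M / ΣF_out = 12540 / 355900 = 0.03523 yr.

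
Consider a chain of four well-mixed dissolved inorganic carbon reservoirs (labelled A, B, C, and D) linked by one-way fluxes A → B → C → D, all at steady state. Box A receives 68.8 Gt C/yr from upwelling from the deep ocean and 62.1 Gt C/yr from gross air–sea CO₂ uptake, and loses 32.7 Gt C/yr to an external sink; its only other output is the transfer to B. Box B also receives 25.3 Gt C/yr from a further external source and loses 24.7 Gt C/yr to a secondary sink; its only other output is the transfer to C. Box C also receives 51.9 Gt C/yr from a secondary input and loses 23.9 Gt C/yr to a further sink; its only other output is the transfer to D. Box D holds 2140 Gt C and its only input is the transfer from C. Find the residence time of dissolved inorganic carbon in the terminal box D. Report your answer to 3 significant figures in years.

Box A: F(A→B) = (68.8 + 62.1) − 32.7 = 98.200 Gt C/yr.
Box B: F(B→C) = (98.200 + 25.3) − 24.7 = 98.800 Gt C/yr.
Box C: F(C→D) = (98.800 + 51.9) − 23.9 = 126.80 Gt C/yr.
Box D throughput = its input = 126.80 Gt C/yr; τ = 2140 / 126.80 = 16.88 yr.

16.9 yr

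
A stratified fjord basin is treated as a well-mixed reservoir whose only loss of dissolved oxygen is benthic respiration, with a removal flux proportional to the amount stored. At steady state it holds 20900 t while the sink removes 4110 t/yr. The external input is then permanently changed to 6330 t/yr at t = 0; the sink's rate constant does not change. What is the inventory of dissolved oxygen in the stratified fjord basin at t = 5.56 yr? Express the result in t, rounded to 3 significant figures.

28400 t

The sink rate constant is k = F₀/M₀ = 4110/20900 = 0.1967 yr⁻¹.
Solving dM/dt = F₁ − kM with M(0) = M₀ gives M(t) = F₁/k + (M₀ − F₁/k)·e^(−kt).
F₁/k = 6330/0.1967 = 32189 t; kt = 0.1967 × 5.56 = 1.093, e^(−kt) = 0.3351.
M(5.56) = 32189 + (20900 − 32189) × 0.3351 = 32189 − 3783 = 28406 t.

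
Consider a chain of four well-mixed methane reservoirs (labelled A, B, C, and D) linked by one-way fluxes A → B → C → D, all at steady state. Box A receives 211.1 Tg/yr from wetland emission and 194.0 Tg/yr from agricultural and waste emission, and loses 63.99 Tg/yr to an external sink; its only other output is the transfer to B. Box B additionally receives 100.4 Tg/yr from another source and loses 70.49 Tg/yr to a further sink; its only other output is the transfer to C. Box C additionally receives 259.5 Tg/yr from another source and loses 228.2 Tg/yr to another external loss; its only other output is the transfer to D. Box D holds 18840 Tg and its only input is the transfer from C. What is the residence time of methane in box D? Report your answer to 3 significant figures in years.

Box A: F(A→B) = (211.1 + 194.0) − 63.99 = 341.11 Tg/yr.
Box B: F(B→C) = (341.11 + 100.4) − 70.49 = 371.02 Tg/yr.
Box C: F(C→D) = (371.02 + 259.5) − 228.2 = 402.32 Tg/yr.
Box D throughput = its input = 402.32 Tg/yr; τ = 18840 / 402.32 = 46.83 yr.

46.8 yr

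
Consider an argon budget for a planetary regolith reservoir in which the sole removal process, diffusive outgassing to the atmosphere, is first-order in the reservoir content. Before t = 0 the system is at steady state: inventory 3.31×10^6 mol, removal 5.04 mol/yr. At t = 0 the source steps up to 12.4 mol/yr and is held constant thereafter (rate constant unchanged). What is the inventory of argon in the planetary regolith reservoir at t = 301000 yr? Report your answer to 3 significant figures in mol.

5.09×10^6 mol

The sink rate constant is k = F₀/M₀ = 5.04/3.31×10^6 = 1.523×10^-6 yr⁻¹.
Solving dM/dt = F₁ − kM with M(0) = M₀ gives M(t) = F₁/k + (M₀ − F₁/k)·e^(−kt).
F₁/k = 12.4/1.523×10^-6 = 8.1437×10^6 mol; kt = 1.523×10^-6 × 301000 = 0.4583, e^(−kt) = 0.6323.
M(301000) = 8.1437×10^6 + (3.31×10^6 − 8.1437×10^6) × 0.6323 = 8.1437×10^6 − 3.057×10^6 = 5.0871×10^6 mol.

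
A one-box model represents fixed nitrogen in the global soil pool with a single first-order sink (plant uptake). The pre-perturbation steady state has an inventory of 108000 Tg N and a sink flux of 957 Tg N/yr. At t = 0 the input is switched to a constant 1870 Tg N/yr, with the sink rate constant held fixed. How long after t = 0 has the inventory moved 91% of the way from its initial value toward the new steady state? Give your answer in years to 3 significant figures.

τ = M₀/F₀ = 108000/957 = 112.9 yr.
The remaining gap fraction is e^(−t/τ); 91% covered ⇒ e^(−t/τ) = 0.0900.
t = −τ ln(0.0900) = 112.9 × 2.408 = 271.7 yr.

272 yr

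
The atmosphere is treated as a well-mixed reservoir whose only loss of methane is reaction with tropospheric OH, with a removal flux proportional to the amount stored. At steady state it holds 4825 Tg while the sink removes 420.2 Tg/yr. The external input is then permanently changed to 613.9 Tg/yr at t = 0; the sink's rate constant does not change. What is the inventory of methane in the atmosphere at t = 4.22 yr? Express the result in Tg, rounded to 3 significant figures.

5510 Tg

τ = M₀/F₀ = 4825/420.2 = 11.48 yr; rate constant k = 1/τ.
New steady state M_∞ = F₁/k = F₁·τ = 613.9 × 11.48 = 7049.2 Tg.
M(t) = M_∞ + (M₀ − M_∞)·e^(−t/τ); t/τ = 4.22/11.48 = 0.3675, so e^(−t/τ) = 0.6925.
M(t) = 7049.2 − 2224 × 0.6925 = 5509.0 Tg.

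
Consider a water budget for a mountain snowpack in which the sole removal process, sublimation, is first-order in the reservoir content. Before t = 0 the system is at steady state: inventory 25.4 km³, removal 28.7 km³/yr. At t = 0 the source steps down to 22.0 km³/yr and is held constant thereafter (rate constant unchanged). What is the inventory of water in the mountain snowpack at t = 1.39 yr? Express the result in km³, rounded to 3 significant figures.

20.7 km³

The sink rate constant is k = F₀/M₀ = 28.7/25.4 = 1.130 yr⁻¹.
Solving dM/dt = F₁ − kM with M(0) = M₀ gives M(t) = F₁/k + (M₀ − F₁/k)·e^(−kt).
F₁/k = 22.0/1.130 = 19.470 km³; kt = 1.130 × 1.39 = 1.571, e^(−kt) = 0.2079.
M(1.39) = 19.470 + (25.4 − 19.470) × 0.2079 = 19.470 + 1.233 = 20.703 km³.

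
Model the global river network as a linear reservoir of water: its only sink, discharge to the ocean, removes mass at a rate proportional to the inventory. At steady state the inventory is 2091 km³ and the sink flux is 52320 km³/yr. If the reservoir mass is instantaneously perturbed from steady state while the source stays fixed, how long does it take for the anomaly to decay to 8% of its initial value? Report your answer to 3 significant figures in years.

For a linear reservoir the anomaly decays as exp(−t/τ) with τ = M/F = 2091/52320 = 0.03997 yr.
exp(−t/τ) = 0.08 ⇒ t = −τ ln(0.08) = 0.03997 × 2.526 = 0.1009 yr.

0.101 yr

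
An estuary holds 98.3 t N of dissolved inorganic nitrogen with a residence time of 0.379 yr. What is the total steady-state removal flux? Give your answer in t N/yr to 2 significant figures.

260 t N/yr

F = M / τ = 98.3 / 0.379 = 259.4 t N/yr.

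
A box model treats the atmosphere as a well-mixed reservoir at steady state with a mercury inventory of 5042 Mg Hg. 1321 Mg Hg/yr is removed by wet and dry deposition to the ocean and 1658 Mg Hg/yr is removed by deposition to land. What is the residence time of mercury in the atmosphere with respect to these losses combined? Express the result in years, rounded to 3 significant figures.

1.69 yr

Total removal = 1321 + 1658 = 2979.0 Mg Hg/yr.
τ = M / ΣF_out = 5042 / 2979.0 = 1.693 yr.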